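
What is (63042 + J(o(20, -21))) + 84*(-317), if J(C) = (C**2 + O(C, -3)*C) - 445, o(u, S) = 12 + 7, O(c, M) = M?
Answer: 36273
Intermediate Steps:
o(u, S) = 19
J(C) = -445 + C**2 - 3*C (J(C) = (C**2 - 3*C) - 445 = -445 + C**2 - 3*C)
(63042 + J(o(20, -21))) + 84*(-317) = (63042 + (-445 + 19**2 - 3*19)) + 84*(-317) = (63042 + (-445 + 361 - 57)) - 26628 = (63042 - 141) - 26628 = 62901 - 26628 = 36273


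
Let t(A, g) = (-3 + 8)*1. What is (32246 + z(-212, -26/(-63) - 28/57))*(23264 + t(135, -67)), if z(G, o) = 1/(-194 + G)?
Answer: 304634839375/406 ≈ 7.5033e+8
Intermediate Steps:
t(A, g) = 5 (t(A, g) = 5*1 = 5)
(32246 + z(-212, -26/(-63) - 28/57))*(23264 + t(135, -67)) = (32246 + 1/(-194 - 212))*(23264 + 5) = (32246 + 1/(-406))*23269 = (32246 - 1/406)*23269 = (13091875/406)*23269 = 304634839375/406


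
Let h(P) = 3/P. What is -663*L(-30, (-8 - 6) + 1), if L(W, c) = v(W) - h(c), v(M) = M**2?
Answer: -596853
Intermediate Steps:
L(W, c) = W**2 - 3/c
-663*L(-30, (-8 - 6) + 1) = -663*((-30)**2 - 3/((-8 - 6) + 1)) = -663*(900 - 3/(-14 + 1)) = -663*(900 - 3/(-13)) = -663*(900 - 3*(-1/13)) = -663*(900 + 3/13) = -663*11703/13 = -596853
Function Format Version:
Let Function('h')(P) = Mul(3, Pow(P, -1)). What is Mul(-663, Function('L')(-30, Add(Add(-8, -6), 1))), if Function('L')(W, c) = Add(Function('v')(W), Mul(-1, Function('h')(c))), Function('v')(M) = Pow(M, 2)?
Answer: -596853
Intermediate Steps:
Function('L')(W, c) = Add(Pow(W, 2), Mul(-3, Pow(c, -1))) (Function('L')(W, c) = Add(Pow(W, 2), Mul(-1, Mul(3, Pow(c, -1)))) = Add(Pow(W, 2), Mul(-3, Pow(c, -1))))
Mul(-663, Function('L')(-30, Add(Add(-8, -6), 1))) = Mul(-663, Add(Pow(-30, 2), Mul(-3, Pow(Add(Add(-8, -6), 1), -1)))) = Mul(-663, Add(900, Mul(-3, Pow(Add(-14, 1), -1)))) = Mul(-663, Add(900, Mul(-3, Pow(-13, -1)))) = Mul(-663, Add(900, Mul(-3, Rational(-1, 13)))) = Mul(-663, Add(900, Rational(3, 13))) = Mul(-663, Rational(11703, 13)) = -596853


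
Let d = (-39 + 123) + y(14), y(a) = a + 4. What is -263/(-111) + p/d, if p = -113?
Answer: 1587/1258 ≈ 1.2615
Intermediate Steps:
y(a) = 4 + a
d = 102 (d = (-39 + 123) + (4 + 14) = 84 + 18 = 102)
-263/(-111) + p/d = -263/(-111) - 113/102 = -263*(-1/111) - 113*1/102 = 263/111 - 113/102 = 1587/1258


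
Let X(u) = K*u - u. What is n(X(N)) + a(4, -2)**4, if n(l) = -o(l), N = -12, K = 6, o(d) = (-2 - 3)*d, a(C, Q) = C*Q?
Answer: 3796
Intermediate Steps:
o(d) = -5*d
X(u) = 5*u (X(u) = 6*u - u = 5*u)
n(l) = 5*l (n(l) = -(-5)*l = 5*l)
n(X(N)) + a(4, -2)**4 = 5*(5*(-12)) + (4*(-2))**4 = 5*(-60) + (-8)**4 = -300 + 4096 = 3796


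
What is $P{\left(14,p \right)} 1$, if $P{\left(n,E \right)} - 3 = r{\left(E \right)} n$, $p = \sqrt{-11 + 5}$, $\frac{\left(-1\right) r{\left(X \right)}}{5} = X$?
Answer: $3 - 70 i \sqrt{6} \approx 3.0 - 171.46 i$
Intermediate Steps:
$r{\left(X \right)} = - 5 X$
$p = i \sqrt{6}$ ($p = \sqrt{-6} = i \sqrt{6} \approx 2.4495 i$)
$P{\left(n,E \right)} = 3 - 5 E n$ ($P{\left(n,E \right)} = 3 + - 5 E n = 3 - 5 E n$)
$P{\left(14,p \right)} 1 = \left(3 - 5 i \sqrt{6} \cdot 14\right) 1 = \left(3 - 70 i \sqrt{6}\right) 1 = 3 - 70 i \sqrt{6}$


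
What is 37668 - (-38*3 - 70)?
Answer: 37852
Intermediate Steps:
37668 - (-38*3 - 70) = 37668 - (-114 - 70) = 37668 - 1*(-184) = 37668 + 184 = 37852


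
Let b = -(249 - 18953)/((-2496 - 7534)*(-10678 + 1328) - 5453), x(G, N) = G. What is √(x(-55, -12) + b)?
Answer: I*√483655015223392407/93775047 ≈ 7.4162*I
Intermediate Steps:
b = 18704/93775047 (b = -(-18704)/(-10030*(-9350) - 5453) = -(-18704)/(93780500 - 5453) = -(-18704)/93775047 = -1*(-18704/93775047) = 18704/93775047 ≈ 0.00019946)
√(x(-55, -12) + b) = √(-55 + 18704/93775047) = √(-5157608881/93775047) = I*√483655015223392407/93775047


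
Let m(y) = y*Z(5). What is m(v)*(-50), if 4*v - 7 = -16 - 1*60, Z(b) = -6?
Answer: -5175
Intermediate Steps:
v = -69/4 (v = 7/4 + (-16 - 1*60)/4 = 7/4 + (-16 - 60)/4 = 7/4 + (¼)*(-76) = 7/4 - 19 = -69/4 ≈ -17.250)
m(y) = -6*y (m(y) = y*(-6) = -6*y)
m(v)*(-50) = -6*(-69/4)*(-50) = (207/2)*(-50) = -5175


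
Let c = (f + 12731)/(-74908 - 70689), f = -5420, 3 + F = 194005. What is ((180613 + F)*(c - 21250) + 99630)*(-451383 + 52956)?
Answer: 461786121077276574435/145597 ≈ 3.1717e+15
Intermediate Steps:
F = 194002 (F = -3 + 194005 = 194002)
c = -7311/145597 (c = (-5420 + 12731)/(-74908 - 70689) = 7311/(-145597) = 7311*(-1/145597) = -7311/145597 ≈ -0.050214)
((180613 + F)*(c - 21250) + 99630)*(-451383 + 52956) = ((180613 + 194002)*(-7311/145597 - 21250) + 99630)*(-451383 + 52956) = (374615*(-3093943561/145597) + 99630)*(-398427) = (-1159037667104015/145597 + 99630)*(-398427) = -1159023161274905/145597*(-398427) = 461786121077276574435/145597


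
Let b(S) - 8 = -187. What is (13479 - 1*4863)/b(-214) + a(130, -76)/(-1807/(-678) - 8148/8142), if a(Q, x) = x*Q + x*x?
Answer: -689074839336/274116125 ≈ -2513.8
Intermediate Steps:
a(Q, x) = x² + Q*x (a(Q, x) = Q*x + x² = x² + Q*x)
b(S) = -179 (b(S) = 8 - 187 = -179)
(13479 - 1*4863)/b(-214) + a(130, -76)/(-1807/(-678) - 8148/8142) = (13479 - 1*4863)/(-179) + (-76*(130 - 76))/(-1807/(-678) - 8148/8142) = (13479 - 4863)*(-1/179) + (-76*54)/(-1807*(-1/678) - 8148*1/8142) = 8616*(-1/179) - 4104/(1807/678 - 1358/1357) = -8616/179 - 4104/1531375/920046 = -8616/179 - 4104*920046/1531375 = -8616/179 - 3775868784/1531375 = -689074839336/274116125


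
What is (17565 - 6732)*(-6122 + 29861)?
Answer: 257164587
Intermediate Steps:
(17565 - 6732)*(-6122 + 29861) = 10833*23739 = 257164587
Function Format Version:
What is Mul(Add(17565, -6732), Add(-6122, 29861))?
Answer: 257164587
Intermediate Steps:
Mul(Add(17565, -6732), Add(-6122, 29861)) = Mul(10833, 23739) = 257164587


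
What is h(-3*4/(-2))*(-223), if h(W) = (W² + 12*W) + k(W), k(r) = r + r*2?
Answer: -28098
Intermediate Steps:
k(r) = 3*r (k(r) = r + 2*r = 3*r)
h(W) = W² + 15*W (h(W) = (W² + 12*W) + 3*W = W² + 15*W)
h(-3*4/(-2))*(-223) = ((-3*4/(-2))*(15 - 3*4/(-2)))*(-223) = ((-12*(-½))*(15 - 12*(-½)))*(-223) = (6*(15 + 6))*(-223) = (6*21)*(-223) = 126*(-223) = -28098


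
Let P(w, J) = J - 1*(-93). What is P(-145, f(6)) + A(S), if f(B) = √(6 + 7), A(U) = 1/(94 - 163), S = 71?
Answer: 6416/69 + √13 ≈ 96.591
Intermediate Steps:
A(U) = -1/69 (A(U) = 1/(-69) = -1/69)
f(B) = √13
P(w, J) = 93 + J (P(w, J) = J + 93 = 93 + J)
P(-145, f(6)) + A(S) = (93 + √13) - 1/69 = 6416/69 + √13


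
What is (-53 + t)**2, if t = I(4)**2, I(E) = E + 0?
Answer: 1369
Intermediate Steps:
I(E) = E
t = 16 (t = 4**2 = 16)
(-53 + t)**2 = (-53 + 16)**2 = (-37)**2 = 1369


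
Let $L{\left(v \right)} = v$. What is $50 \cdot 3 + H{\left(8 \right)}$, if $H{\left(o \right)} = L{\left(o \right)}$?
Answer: $158$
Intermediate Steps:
$H{\left(o \right)} = o$
$50 \cdot 3 + H{\left(8 \right)} = 50 \cdot 3 + 8 = 150 + 8 = 158$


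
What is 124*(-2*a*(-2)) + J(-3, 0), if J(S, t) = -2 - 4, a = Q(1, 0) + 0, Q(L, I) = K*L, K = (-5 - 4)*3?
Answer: -13398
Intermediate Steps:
K = -27 (K = -9*3 = -27)
Q(L, I) = -27*L
a = -27 (a = -27*1 + 0 = -27 + 0 = -27)
J(S, t) = -6
124*(-2*a*(-2)) + J(-3, 0) = 124*(-2*(-27)*(-2)) - 6 = 124*(54*(-2)) - 6 = 124*(-108) - 6 = -13392 - 6 = -13398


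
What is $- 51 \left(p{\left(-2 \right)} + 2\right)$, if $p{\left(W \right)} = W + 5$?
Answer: $-255$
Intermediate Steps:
$p{\left(W \right)} = 5 + W$
$- 51 \left(p{\left(-2 \right)} + 2\right) = - 51 \left(\left(5 - 2\right) + 2\right) = - 51 \left(3 + 2\right) = \left(-51\right) 5 = -255$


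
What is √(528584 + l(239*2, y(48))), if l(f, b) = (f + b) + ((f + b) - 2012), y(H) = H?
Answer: 2*√131906 ≈ 726.38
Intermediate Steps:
l(f, b) = -2012 + 2*b + 2*f (l(f, b) = (b + f) + ((b + f) - 2012) = (b + f) + (-2012 + b + f) = -2012 + 2*b + 2*f)
√(528584 + l(239*2, y(48))) = √(528584 + (-2012 + 2*48 + 2*(239*2))) = √(528584 + (-2012 + 96 + 2*478)) = √(528584 + (-2012 + 96 + 956)) = √(528584 - 960) = √527624 = 2*√131906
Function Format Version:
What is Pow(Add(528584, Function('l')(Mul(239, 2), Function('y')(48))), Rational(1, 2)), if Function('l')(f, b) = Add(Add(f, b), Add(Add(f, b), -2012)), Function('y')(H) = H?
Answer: Mul(2, Pow(131906, Rational(1, 2))) ≈ 726.38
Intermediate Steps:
Function('l')(f, b) = Add(-2012, Mul(2, b), Mul(2, f)) (Function('l')(f, b) = Add(Add(b, f), Add(Add(b, f), -2012)) = Add(Add(b, f), Add(-2012, b, f)) = Add(-2012, Mul(2, b), Mul(2, f)))
Pow(Add(528584, Function('l')(Mul(239, 2), Function('y')(48))), Rational(1, 2)) = Pow(Add(528584, Add(-2012, Mul(2, 48), Mul(2, Mul(239, 2)))), Rational(1, 2)) = Pow(Add(528584, Add(-2012, 96, Mul(2, 478))), Rational(1, 2)) = Pow(Add(528584, Add(-2012, 96, 956)), Rational(1, 2)) = Pow(Add(528584, -960), Rational(1, 2)) = Pow(527624, Rational(1, 2)) = Mul(2, Pow(131906, Rational(1, 2)))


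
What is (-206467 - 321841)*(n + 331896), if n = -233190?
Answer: -52147169448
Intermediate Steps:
(-206467 - 321841)*(n + 331896) = (-206467 - 321841)*(-233190 + 331896) = -528308*98706 = -52147169448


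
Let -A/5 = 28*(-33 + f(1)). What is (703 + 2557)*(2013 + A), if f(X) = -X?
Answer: 22079980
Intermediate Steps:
A = 4760 (A = -140*(-33 - 1*1) = -140*(-33 - 1) = -140*(-34) = -5*(-952) = 4760)
(703 + 2557)*(2013 + A) = (703 + 2557)*(2013 + 4760) = 3260*6773 = 22079980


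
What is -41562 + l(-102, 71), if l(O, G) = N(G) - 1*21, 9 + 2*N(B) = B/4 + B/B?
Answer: -332625/8 ≈ -41578.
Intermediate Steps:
N(B) = -4 + B/8 (N(B) = -9/2 + (B/4 + B/B)/2 = -9/2 + (B*(¼) + 1)/2 = -9/2 + (B/4 + 1)/2 = -9/2 + (1 + B/4)/2 = -9/2 + (½ + B/8) = -4 + B/8)
l(O, G) = -25 + G/8 (l(O, G) = (-4 + G/8) - 1*21 = (-4 + G/8) - 21 = -25 + G/8)
-41562 + l(-102, 71) = -41562 + (-25 + (⅛)*71) = -41562 + (-25 + 71/8) = -41562 - 129/8 = -332625/8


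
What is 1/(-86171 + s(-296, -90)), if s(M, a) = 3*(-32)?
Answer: -1/86267 ≈ -1.1592e-5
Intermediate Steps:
s(M, a) = -96
1/(-86171 + s(-296, -90)) = 1/(-86171 - 96) = 1/(-86267) = -1/86267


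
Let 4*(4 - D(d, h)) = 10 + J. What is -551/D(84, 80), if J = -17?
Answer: -2204/23 ≈ -95.826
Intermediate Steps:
D(d, h) = 23/4 (D(d, h) = 4 - (10 - 17)/4 = 4 - 1/4*(-7) = 4 + 7/4 = 23/4)
-551/D(84, 80) = -551/23/4 = -551*4/23 = -2204/23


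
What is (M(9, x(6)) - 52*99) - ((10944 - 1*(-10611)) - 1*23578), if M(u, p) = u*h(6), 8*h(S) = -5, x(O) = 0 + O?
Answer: -25045/8 ≈ -3130.6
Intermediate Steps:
x(O) = O
h(S) = -5/8 (h(S) = (⅛)*(-5) = -5/8)
M(u, p) = -5*u/8 (M(u, p) = u*(-5/8) = -5*u/8)
(M(9, x(6)) - 52*99) - ((10944 - 1*(-10611)) - 1*23578) = (-5/8*9 - 52*99) - ((10944 - 1*(-10611)) - 1*23578) = (-45/8 - 5148) - ((10944 + 10611) - 23578) = -41229/8 - (21555 - 23578) = -41229/8 - 1*(-2023) = -41229/8 + 2023 = -25045/8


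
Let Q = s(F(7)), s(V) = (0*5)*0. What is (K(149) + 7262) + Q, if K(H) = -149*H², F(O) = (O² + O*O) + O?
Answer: -3300687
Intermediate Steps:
F(O) = O + 2*O² (F(O) = (O² + O²) + O = 2*O² + O = O + 2*O²)
s(V) = 0 (s(V) = 0*0 = 0)
Q = 0
(K(149) + 7262) + Q = (-149*149² + 7262) + 0 = (-149*22201 + 7262) + 0 = (-3307949 + 7262) + 0 = -3300687 + 0 = -3300687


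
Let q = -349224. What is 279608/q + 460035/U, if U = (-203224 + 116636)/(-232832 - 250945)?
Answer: 9715162110031147/3779825964 ≈ 2.5703e+6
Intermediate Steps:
U = 86588/483777 (U = -86588/(-483777) = -86588*(-1/483777) = 86588/483777 ≈ 0.17898)
279608/q + 460035/U = 279608/(-349224) + 460035/(86588/483777) = 279608*(-1/349224) + 460035*(483777/86588) = -34951/43653 + 222554352195/86588 = 9715162110031147/3779825964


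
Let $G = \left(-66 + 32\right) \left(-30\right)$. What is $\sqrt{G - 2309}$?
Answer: $i \sqrt{1289} \approx 35.903 i$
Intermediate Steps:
$G = 1020$ ($G = \left(-34\right) \left(-30\right) = 1020$)
$\sqrt{G - 2309} = \sqrt{1020 - 2309} = \sqrt{-1289} = i \sqrt{1289}$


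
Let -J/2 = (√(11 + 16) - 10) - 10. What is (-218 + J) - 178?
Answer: -356 - 6*√3 ≈ -366.39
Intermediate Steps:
J = 40 - 6*√3 (J = -2*((√(11 + 16) - 10) - 10) = -2*((√27 - 10) - 10) = -2*((3*√3 - 10) - 10) = -2*((-10 + 3*√3) - 10) = -2*(-20 + 3*√3) = 40 - 6*√3 ≈ 29.608)
(-218 + J) - 178 = (-218 + (40 - 6*√3)) - 178 = (-178 - 6*√3) - 178 = -356 - 6*√3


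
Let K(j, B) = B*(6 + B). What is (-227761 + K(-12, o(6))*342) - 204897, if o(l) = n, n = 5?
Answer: -413848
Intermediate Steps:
o(l) = 5
(-227761 + K(-12, o(6))*342) - 204897 = (-227761 + (5*(6 + 5))*342) - 204897 = (-227761 + (5*11)*342) - 204897 = (-227761 + 55*342) - 204897 = (-227761 + 18810) - 204897 = -208951 - 204897 = -413848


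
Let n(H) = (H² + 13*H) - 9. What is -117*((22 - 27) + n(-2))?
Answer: 4212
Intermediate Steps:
n(H) = -9 + H² + 13*H
-117*((22 - 27) + n(-2)) = -117*((22 - 27) + (-9 + (-2)² + 13*(-2))) = -117*(-5 + (-9 + 4 - 26)) = -117*(-5 - 31) = -117*(-36) = 4212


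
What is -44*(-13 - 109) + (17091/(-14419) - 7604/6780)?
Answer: 131138640676/24440205 ≈ 5365.7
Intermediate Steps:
-44*(-13 - 109) + (17091/(-14419) - 7604/6780) = -44*(-122) + (17091*(-1/14419) - 7604*1/6780) = 5368 + (-17091/14419 - 1901/1695) = 5368 - 56379764/24440205 = 131138640676/24440205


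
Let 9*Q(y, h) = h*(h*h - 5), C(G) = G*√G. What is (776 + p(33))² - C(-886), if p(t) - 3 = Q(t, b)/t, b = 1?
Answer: 53526986881/88209 + 886*I*√886 ≈ 6.0682e+5 + 26372.0*I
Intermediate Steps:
C(G) = G^(3/2)
Q(y, h) = h*(-5 + h²)/9 (Q(y, h) = (h*(h*h - 5))/9 = (h*(h² - 5))/9 = (h*(-5 + h²))/9 = h*(-5 + h²)/9)
p(t) = 3 - 4/(9*t) (p(t) = 3 + ((⅑)*1*(-5 + 1²))/t = 3 + ((⅑)*1*(-5 + 1))/t = 3 + ((⅑)*1*(-4))/t = 3 - 4/(9*t))
(776 + p(33))² - C(-886) = (776 + (3 - 4/9/33))² - (-886)^(3/2) = (776 + (3 - 4/9*1/33))² - (-886)*I*√886 = (776 + (3 - 4/297))² + 886*I*√886 = (776 + 887/297)² + 886*I*√886 = (231359/297)² + 886*I*√886 = 53526986881/88209 + 886*I*√886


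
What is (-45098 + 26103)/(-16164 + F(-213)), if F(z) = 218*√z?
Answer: 25586265/22616459 + 2070455*I*√213/135698754 ≈ 1.1313 + 0.22268*I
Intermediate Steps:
(-45098 + 26103)/(-16164 + F(-213)) = (-45098 + 26103)/(-16164 + 218*√(-213)) = -18995/(-16164 + 218*(I*√213)) = -18995/(-16164 + 218*I*√213)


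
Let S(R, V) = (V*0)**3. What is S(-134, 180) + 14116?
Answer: 14116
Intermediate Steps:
S(R, V) = 0 (S(R, V) = 0**3 = 0)
S(-134, 180) + 14116 = 0 + 14116 = 14116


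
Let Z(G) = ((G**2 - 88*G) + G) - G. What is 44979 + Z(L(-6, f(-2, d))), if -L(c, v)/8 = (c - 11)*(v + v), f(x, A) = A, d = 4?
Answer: 1132979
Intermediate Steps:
L(c, v) = -16*v*(-11 + c) (L(c, v) = -8*(c - 11)*(v + v) = -8*(-11 + c)*2*v = -16*v*(-11 + c))
Z(G) = G**2 - 88*G (Z(G) = (G**2 - 87*G) - G = G**2 - 88*G)
44979 + Z(L(-6, f(-2, d))) = 44979 + (16*4*(11 - 1*(-6)))*(-88 + 16*4*(11 - 1*(-6))) = 44979 + (16*4*(11 + 6))*(-88 + 16*4*(11 + 6)) = 44979 + (16*4*17)*(-88 + 16*4*17) = 44979 + 1088*(-88 + 1088) = 44979 + 1088*1000 = 44979 + 1088000 = 1132979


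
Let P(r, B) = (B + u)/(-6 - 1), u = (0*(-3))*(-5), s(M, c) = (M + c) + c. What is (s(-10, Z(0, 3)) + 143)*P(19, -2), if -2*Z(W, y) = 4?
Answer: 258/7 ≈ 36.857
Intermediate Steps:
Z(W, y) = -2 (Z(W, y) = -1/2*4 = -2)
s(M, c) = M + 2*c
u = 0 (u = 0*(-5) = 0)
P(r, B) = -B/7 (P(r, B) = (B + 0)/(-6 - 1) = B/(-7) = B*(-1/7) = -B/7)
(s(-10, Z(0, 3)) + 143)*P(19, -2) = ((-10 + 2*(-2)) + 143)*(-1/7*(-2)) = ((-10 - 4) + 143)*(2/7) = (-14 + 143)*(2/7) = 129*(2/7) = 258/7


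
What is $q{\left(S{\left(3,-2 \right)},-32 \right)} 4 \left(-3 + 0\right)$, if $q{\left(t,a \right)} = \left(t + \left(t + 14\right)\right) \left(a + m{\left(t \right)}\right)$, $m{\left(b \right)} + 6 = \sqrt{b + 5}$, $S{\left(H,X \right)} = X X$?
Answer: $9240$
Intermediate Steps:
$S{\left(H,X \right)} = X^{2}$
$m{\left(b \right)} = -6 + \sqrt{5 + b}$ ($m{\left(b \right)} = -6 + \sqrt{b + 5} = -6 + \sqrt{5 + b}$)
$q{\left(t,a \right)} = \left(14 + 2 t\right) \left(-6 + a + \sqrt{5 + t}\right)$ ($q{\left(t,a \right)} = \left(t + \left(t + 14\right)\right) \left(a + \left(-6 + \sqrt{5 + t}\right)\right) = \left(t + \left(14 + t\right)\right) \left(-6 + a + \sqrt{5 + t}\right) = \left(14 + 2 t\right) \left(-6 + a + \sqrt{5 + t}\right)$)
$q{\left(S{\left(3,-2 \right)},-32 \right)} 4 \left(-3 + 0\right) = \left(-84 + 14 \left(-32\right) + 14 \sqrt{5 + \left(-2\right)^{2}} + 2 \left(-32\right) \left(-2\right)^{2} + 2 \left(-2\right)^{2} \left(-6 + \sqrt{5 + \left(-2\right)^{2}}\right)\right) 4 \left(-3 + 0\right) = \left(-84 - 448 + 14 \sqrt{5 + 4} + 2 \left(-32\right) 4 + 2 \cdot 4 \left(-6 + \sqrt{5 + 4}\right)\right) 4 \left(-3\right) = \left(-84 - 448 + 14 \sqrt{9} - 256 + 2 \cdot 4 \left(-6 + \sqrt{9}\right)\right) \left(-12\right) = \left(-84 - 448 + 14 \cdot 3 - 256 + 2 \cdot 4 \left(-6 + 3\right)\right) \left(-12\right) = \left(-84 - 448 + 42 - 256 + 2 \cdot 4 \left(-3\right)\right) \left(-12\right) = \left(-84 - 448 + 42 - 256 - 24\right) \left(-12\right) = \left(-770\right) \left(-12\right) = 9240$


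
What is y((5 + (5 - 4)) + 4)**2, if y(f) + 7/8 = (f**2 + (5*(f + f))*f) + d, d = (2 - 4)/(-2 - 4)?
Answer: 696273769/576 ≈ 1.2088e+6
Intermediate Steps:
d = 1/3 (d = -2/(-6) = -2*(-1/6) = 1/3 ≈ 0.33333)
y(f) = -13/24 + 11*f**2 (y(f) = -7/8 + ((f**2 + (5*(f + f))*f) + 1/3) = -7/8 + ((f**2 + (5*(2*f))*f) + 1/3) = -7/8 + ((f**2 + (10*f)*f) + 1/3) = -7/8 + ((f**2 + 10*f**2) + 1/3) = -7/8 + (11*f**2 + 1/3) = -7/8 + (1/3 + 11*f**2) = -13/24 + 11*f**2)
y((5 + (5 - 4)) + 4)**2 = (-13/24 + 11*((5 + (5 - 4)) + 4)**2)**2 = (-13/24 + 11*((5 + 1) + 4)**2)**2 = (-13/24 + 11*(6 + 4)**2)**2 = (-13/24 + 11*10**2)**2 = (-13/24 + 11*100)**2 = (-13/24 + 1100)**2 = (26387/24)**2 = 696273769/576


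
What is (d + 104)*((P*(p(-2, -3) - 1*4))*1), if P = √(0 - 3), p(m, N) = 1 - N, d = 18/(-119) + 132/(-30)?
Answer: 0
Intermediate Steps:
d = -2708/595 (d = 18*(-1/119) + 132*(-1/30) = -18/119 - 22/5 = -2708/595 ≈ -4.5513)
P = I*√3 (P = √(-3) = I*√3 ≈ 1.732*I)
(d + 104)*((P*(p(-2, -3) - 1*4))*1) = (-2708/595 + 104)*(((I*√3)*((1 - 1*(-3)) - 1*4))*1) = 59172*(((I*√3)*((1 + 3) - 4))*1)/595 = 59172*(((I*√3)*(4 - 4))*1)/595 = 59172*(((I*√3)*0)*1)/595 = 59172*(0*1)/595 = (59172/595)*0 = 0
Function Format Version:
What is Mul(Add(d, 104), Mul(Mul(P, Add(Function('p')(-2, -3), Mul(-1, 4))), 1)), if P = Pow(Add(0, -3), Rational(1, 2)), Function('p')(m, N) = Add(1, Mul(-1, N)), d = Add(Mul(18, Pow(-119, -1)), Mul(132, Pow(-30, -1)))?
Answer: 0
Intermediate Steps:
d = Rational(-2708, 595) (d = Add(Mul(18, Rational(-1, 119)), Mul(132, Rational(-1, 30))) = Add(Rational(-18, 119), Rational(-22, 5)) = Rational(-2708, 595) ≈ -4.5513)
P = Mul(I, Pow(3, Rational(1, 2))) (P = Pow(-3, Rational(1, 2)) = Mul(I, Pow(3, Rational(1, 2))) ≈ Mul(1.7320, I))
Mul(Add(d, 104), Mul(Mul(P, Add(Function('p')(-2, -3), Mul(-1, 4))), 1)) = Mul(Add(Rational(-2708, 595), 104), Mul(Mul(Mul(I, Pow(3, Rational(1, 2))), Add(Add(1, Mul(-1, -3)), Mul(-1, 4))), 1)) = Mul(Rational(59172, 595), Mul(Mul(Mul(I, Pow(3, Rational(1, 2))), Add(Add(1, 3), -4)), 1)) = Mul(Rational(59172, 595), Mul(Mul(Mul(I, Pow(3, Rational(1, 2))), Add(4, -4)), 1)) = Mul(Rational(59172, 595), Mul(Mul(Mul(I, Pow(3, Rational(1, 2))), 0), 1)) = Mul(Rational(59172, 595), Mul(0, 1)) = Mul(Rational(59172, 595), 0) = 0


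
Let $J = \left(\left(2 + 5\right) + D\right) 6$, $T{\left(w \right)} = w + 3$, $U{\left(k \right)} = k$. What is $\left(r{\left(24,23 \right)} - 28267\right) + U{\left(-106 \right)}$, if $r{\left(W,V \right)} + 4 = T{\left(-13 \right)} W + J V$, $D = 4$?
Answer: $-27099$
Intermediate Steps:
$T{\left(w \right)} = 3 + w$
$J = 66$ ($J = \left(\left(2 + 5\right) + 4\right) 6 = \left(7 + 4\right) 6 = 11 \cdot 6 = 66$)
$r{\left(W,V \right)} = -4 - 10 W + 66 V$ ($r{\left(W,V \right)} = -4 + \left(\left(3 - 13\right) W + 66 V\right) = -4 + \left(- 10 W + 66 V\right) = -4 - 10 W + 66 V$)
$\left(r{\left(24,23 \right)} - 28267\right) + U{\left(-106 \right)} = \left(\left(-4 - 240 + 66 \cdot 23\right) - 28267\right) - 106 = \left(\left(-4 - 240 + 1518\right) - 28267\right) - 106 = \left(1274 - 28267\right) - 106 = -26993 - 106 = -27099$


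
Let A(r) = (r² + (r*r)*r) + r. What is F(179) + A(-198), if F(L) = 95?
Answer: -7723291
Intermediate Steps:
A(r) = r + r² + r³ (A(r) = (r² + r²*r) + r = (r² + r³) + r = r + r² + r³)
F(179) + A(-198) = 95 - 198*(1 - 198 + (-198)²) = 95 - 198*(1 - 198 + 39204) = 95 - 198*39007 = 95 - 7723386 = -7723291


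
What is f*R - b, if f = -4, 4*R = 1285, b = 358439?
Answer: -359724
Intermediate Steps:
R = 1285/4 (R = (¼)*1285 = 1285/4 ≈ 321.25)
f*R - b = -4*1285/4 - 1*358439 = -1285 - 358439 = -359724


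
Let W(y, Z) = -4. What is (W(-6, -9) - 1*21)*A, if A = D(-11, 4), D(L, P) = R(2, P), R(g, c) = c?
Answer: -100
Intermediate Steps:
D(L, P) = P
A = 4
(W(-6, -9) - 1*21)*A = (-4 - 1*21)*4 = (-4 - 21)*4 = -25*4 = -100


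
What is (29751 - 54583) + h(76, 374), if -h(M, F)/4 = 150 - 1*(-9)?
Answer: -25468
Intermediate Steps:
h(M, F) = -636 (h(M, F) = -4*(150 - 1*(-9)) = -4*(150 + 9) = -4*159 = -636)
(29751 - 54583) + h(76, 374) = (29751 - 54583) - 636 = -24832 - 636 = -25468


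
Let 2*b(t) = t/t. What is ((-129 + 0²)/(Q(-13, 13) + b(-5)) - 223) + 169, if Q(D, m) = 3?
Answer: -636/7 ≈ -90.857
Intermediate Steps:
b(t) = ½ (b(t) = (t/t)/2 = (½)*1 = ½)
((-129 + 0²)/(Q(-13, 13) + b(-5)) - 223) + 169 = ((-129 + 0²)/(3 + ½) - 223) + 169 = ((-129 + 0)/(7/2) - 223) + 169 = (-129*2/7 - 223) + 169 = (-258/7 - 223) + 169 = -1819/7 + 169 = -636/7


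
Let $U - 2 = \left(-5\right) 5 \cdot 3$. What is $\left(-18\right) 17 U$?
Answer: $22338$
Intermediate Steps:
$U = -73$ ($U = 2 + \left(-5\right) 5 \cdot 3 = 2 - 75 = -73$)
$\left(-18\right) 17 U = \left(-18\right) 17 \left(-73\right) = \left(-306\right) \left(-73\right) = 22338$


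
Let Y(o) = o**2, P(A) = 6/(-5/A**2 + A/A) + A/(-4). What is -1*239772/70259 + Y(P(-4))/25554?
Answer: -740578780957/217243216806 ≈ -3.4090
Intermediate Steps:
P(A) = 6/(1 - 5/A**2) - A/4 (P(A) = 6/(-5/A**2 + 1) + A*(-1/4) = 6/(1 - 5/A**2) - A/4)
-1*239772/70259 + Y(P(-4))/25554 = -1*239772/70259 + ((1/4)*(-4)*(5 - 1*(-4)**2 + 24*(-4))/(-5 + (-4)**2))**2/25554 = -239772*1/70259 + ((1/4)*(-4)*(5 - 1*16 - 96)/(-5 + 16))**2*(1/25554) = -239772/70259 + ((1/4)*(-4)*(5 - 16 - 96)/11)**2*(1/25554) = -239772/70259 + ((1/4)*(-4)*(1/11)*(-107))**2*(1/25554) = -239772/70259 + (107/11)**2*(1/25554) = -239772/70259 + (11449/121)*(1/25554) = -239772/70259 + 11449/3092034 = -740578780957/217243216806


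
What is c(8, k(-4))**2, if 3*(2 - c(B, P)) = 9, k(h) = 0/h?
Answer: 1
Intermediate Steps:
k(h) = 0
c(B, P) = -1 (c(B, P) = 2 - 1/3*9 = 2 - 3 = -1)
c(8, k(-4))**2 = (-1)**2 = 1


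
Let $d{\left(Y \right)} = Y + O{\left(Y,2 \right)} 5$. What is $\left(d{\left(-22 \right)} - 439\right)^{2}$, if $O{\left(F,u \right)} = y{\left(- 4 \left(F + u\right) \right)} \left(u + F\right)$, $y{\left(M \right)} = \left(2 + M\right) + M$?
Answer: $277588921$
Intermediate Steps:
$y{\left(M \right)} = 2 + 2 M$
$O{\left(F,u \right)} = \left(F + u\right) \left(2 - 8 F - 8 u\right)$ ($O{\left(F,u \right)} = \left(2 + 2 \left(- 4 \left(F + u\right)\right)\right) \left(u + F\right) = \left(2 + 2 \left(- 4 F - 4 u\right)\right) \left(F + u\right) = \left(2 - \left(8 F + 8 u\right)\right) \left(F + u\right) = \left(2 - 8 F - 8 u\right) \left(F + u\right) = \left(F + u\right) \left(2 - 8 F - 8 u\right)$)
$d{\left(Y \right)} = Y - 10 \left(2 + Y\right) \left(7 + 4 Y\right)$ ($d{\left(Y \right)} = Y + - 2 \left(Y + 2\right) \left(-1 + 4 Y + 4 \cdot 2\right) 5 = Y + - 2 \left(2 + Y\right) \left(-1 + 4 Y + 8\right) 5 = Y + - 2 \left(2 + Y\right) \left(7 + 4 Y\right) 5 = Y - 10 \left(2 + Y\right) \left(7 + 4 Y\right)$)
$\left(d{\left(-22 \right)} - 439\right)^{2} = \left(\left(-22 - 10 \left(2 - 22\right) \left(7 + 4 \left(-22\right)\right)\right) - 439\right)^{2} = \left(\left(-22 - - 200 \left(7 - 88\right)\right) - 439\right)^{2} = \left(\left(-22 - \left(-200\right) \left(-81\right)\right) - 439\right)^{2} = \left(\left(-22 - 16200\right) - 439\right)^{2} = \left(-16222 - 439\right)^{2} = \left(-16661\right)^{2} = 277588921$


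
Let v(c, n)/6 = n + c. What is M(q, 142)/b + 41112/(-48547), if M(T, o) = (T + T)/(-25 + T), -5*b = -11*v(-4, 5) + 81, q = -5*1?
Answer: -418555/436923 ≈ -0.95796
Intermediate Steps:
v(c, n) = 6*c + 6*n (v(c, n) = 6*(n + c) = 6*(c + n) = 6*c + 6*n)
q = -5
b = -3 (b = -(-11*(6*(-4) + 6*5) + 81)/5 = -(-11*(-24 + 30) + 81)/5 = -(-11*6 + 81)/5 = -(-66 + 81)/5 = -1/5*15 = -3)
M(T, o) = 2*T/(-25 + T) (M(T, o) = (2*T)/(-25 + T) = 2*T/(-25 + T))
M(q, 142)/b + 41112/(-48547) = (2*(-5)/(-25 - 5))/(-3) + 41112/(-48547) = (2*(-5)/(-30))*(-1/3) + 41112*(-1/48547) = (2*(-5)*(-1/30))*(-1/3) - 41112/48547 = (1/3)*(-1/3) - 41112/48547 = -1/9 - 41112/48547 = -418555/436923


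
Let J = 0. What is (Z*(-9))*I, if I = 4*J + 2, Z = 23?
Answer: -414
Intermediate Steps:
I = 2 (I = 4*0 + 2 = 0 + 2 = 2)
(Z*(-9))*I = (23*(-9))*2 = -207*2 = -414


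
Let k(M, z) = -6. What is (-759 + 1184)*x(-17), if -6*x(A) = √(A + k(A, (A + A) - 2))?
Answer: -425*I*√23/6 ≈ -339.7*I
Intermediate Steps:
x(A) = -√(-6 + A)/6 (x(A) = -√(A - 6)/6 = -√(-6 + A)/6)
(-759 + 1184)*x(-17) = (-759 + 1184)*(-√(-6 - 17)/6) = 425*(-I*√23/6) = -425*I*√23/6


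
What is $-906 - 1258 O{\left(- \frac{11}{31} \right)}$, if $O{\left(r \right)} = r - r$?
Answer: $-906$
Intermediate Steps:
$O{\left(r \right)} = 0$
$-906 - 1258 O{\left(- \frac{11}{31} \right)} = -906 - 0 = -906 + 0 = -906$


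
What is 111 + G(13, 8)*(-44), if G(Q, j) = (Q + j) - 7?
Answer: -505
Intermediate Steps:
G(Q, j) = -7 + Q + j
111 + G(13, 8)*(-44) = 111 + (-7 + 13 + 8)*(-44) = 111 + 14*(-44) = 111 - 616 = -505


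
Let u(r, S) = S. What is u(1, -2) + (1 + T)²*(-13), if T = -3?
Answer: -54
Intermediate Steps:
u(1, -2) + (1 + T)²*(-13) = -2 + (1 - 3)²*(-13) = -2 + (-2)²*(-13) = -2 + 4*(-13) = -2 - 52 = -54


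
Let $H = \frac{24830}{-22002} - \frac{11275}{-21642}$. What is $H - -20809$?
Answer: $\frac{1651379285741}{79361214} \approx 20808.0$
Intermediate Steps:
$H = - \frac{48216385}{79361214}$ ($H = 24830 \left(- \frac{1}{22002}\right) - - \frac{11275}{21642} = - \frac{12415}{11001} + \frac{11275}{21642} = - \frac{48216385}{79361214} \approx -0.60756$)
$H - -20809 = - \frac{48216385}{79361214} - -20809 = - \frac{48216385}{79361214} + 20809 = \frac{1651379285741}{79361214}$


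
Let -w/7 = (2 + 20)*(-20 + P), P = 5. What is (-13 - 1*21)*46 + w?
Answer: 746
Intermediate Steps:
w = 2310 (w = -7*(2 + 20)*(-20 + 5) = -154*(-15) = -7*(-330) = 2310)
(-13 - 1*21)*46 + w = (-13 - 1*21)*46 + 2310 = (-13 - 21)*46 + 2310 = -34*46 + 2310 = -1564 + 2310 = 746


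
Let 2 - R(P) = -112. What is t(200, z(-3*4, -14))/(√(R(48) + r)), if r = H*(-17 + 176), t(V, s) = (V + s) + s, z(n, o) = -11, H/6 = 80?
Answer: 89*√76434/38217 ≈ 0.64384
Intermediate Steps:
H = 480 (H = 6*80 = 480)
R(P) = 114 (R(P) = 2 - 1*(-112) = 2 + 112 = 114)
t(V, s) = V + 2*s
r = 76320 (r = 480*(-17 + 176) = 480*159 = 76320)
t(200, z(-3*4, -14))/(√(R(48) + r)) = (200 + 2*(-11))/(√(114 + 76320)) = (200 - 22)/(√76434) = 178*(√76434/76434) = 89*√76434/38217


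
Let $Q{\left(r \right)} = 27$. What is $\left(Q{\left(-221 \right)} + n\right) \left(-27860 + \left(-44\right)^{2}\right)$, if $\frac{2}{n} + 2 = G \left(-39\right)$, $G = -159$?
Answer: $- \frac{4339029500}{6199} \approx -6.9996 \cdot 10^{5}$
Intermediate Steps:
$n = \frac{2}{6199}$ ($n = \frac{2}{-2 - -6201} = \frac{2}{-2 + 6201} = \frac{2}{6199} \approx 0.00032263$)
$\left(Q{\left(-221 \right)} + n\right) \left(-27860 + \left(-44\right)^{2}\right) = \left(27 + \frac{2}{6199}\right) \left(-27860 + \left(-44\right)^{2}\right) = \frac{167375 \left(-27860 + 1936\right)}{6199} = \frac{167375}{6199} \left(-25924\right) = - \frac{4339029500}{6199}$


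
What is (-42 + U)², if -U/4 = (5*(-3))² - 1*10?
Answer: 813604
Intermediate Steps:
U = -860 (U = -4*((5*(-3))² - 1*10) = -4*((-15)² - 10) = -4*(225 - 10) = -4*215 = -860)
(-42 + U)² = (-42 - 860)² = (-902)² = 813604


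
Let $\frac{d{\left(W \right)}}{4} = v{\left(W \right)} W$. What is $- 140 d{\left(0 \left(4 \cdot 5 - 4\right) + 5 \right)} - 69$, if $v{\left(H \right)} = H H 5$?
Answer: $-350069$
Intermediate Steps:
$v{\left(H \right)} = 5 H^{2}$ ($v{\left(H \right)} = H^{2} \cdot 5 = 5 H^{2}$)
$d{\left(W \right)} = 20 W^{3}$ ($d{\left(W \right)} = 4 \cdot 5 W^{2} W = 4 \cdot 5 W^{3} = 20 W^{3}$)
$- 140 d{\left(0 \left(4 \cdot 5 - 4\right) + 5 \right)} - 69 = - 140 \cdot 20 \left(0 \left(4 \cdot 5 - 4\right) + 5\right)^{3} - 69 = - 140 \cdot 20 \left(0 \left(20 - 4\right) + 5\right)^{3} - 69 = - 140 \cdot 20 \left(0 \cdot 16 + 5\right)^{3} - 69 = - 140 \cdot 20 \left(0 + 5\right)^{3} - 69 = - 140 \cdot 20 \cdot 5^{3} - 69 = - 140 \cdot 20 \cdot 125 - 69 = \left(-140\right) 2500 - 69 = -350000 - 69 = -350069$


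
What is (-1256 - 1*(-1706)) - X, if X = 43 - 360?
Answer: 767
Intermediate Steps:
X = -317
(-1256 - 1*(-1706)) - X = (-1256 - 1*(-1706)) - 1*(-317) = (-1256 + 1706) + 317 = 450 + 317 = 767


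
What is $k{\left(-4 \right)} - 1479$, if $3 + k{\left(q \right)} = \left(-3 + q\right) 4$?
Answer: $-1510$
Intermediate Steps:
$k{\left(q \right)} = -15 + 4 q$ ($k{\left(q \right)} = -3 + \left(-3 + q\right) 4 = -3 + \left(-12 + 4 q\right) = -15 + 4 q$)
$k{\left(-4 \right)} - 1479 = \left(-15 + 4 \left(-4\right)\right) - 1479 = \left(-15 - 16\right) - 1479 = -31 - 1479 = -1510$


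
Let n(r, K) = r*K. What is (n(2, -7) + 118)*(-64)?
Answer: -6656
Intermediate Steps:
n(r, K) = K*r
(n(2, -7) + 118)*(-64) = (-7*2 + 118)*(-64) = (-14 + 118)*(-64) = 104*(-64) = -6656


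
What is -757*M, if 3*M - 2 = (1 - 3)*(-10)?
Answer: -16654/3 ≈ -5551.3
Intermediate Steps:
M = 22/3 (M = 2/3 + ((1 - 3)*(-10))/3 = 2/3 + (-2*(-10))/3 = 2/3 + (1/3)*20 = 2/3 + 20/3 = 22/3 ≈ 7.3333)
-757*M = -757*22/3 = -16654/3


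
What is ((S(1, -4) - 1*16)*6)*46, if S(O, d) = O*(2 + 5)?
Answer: -2484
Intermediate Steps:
S(O, d) = 7*O (S(O, d) = O*7 = 7*O)
((S(1, -4) - 1*16)*6)*46 = ((7*1 - 1*16)*6)*46 = ((7 - 16)*6)*46 = -9*6*46 = -54*46 = -2484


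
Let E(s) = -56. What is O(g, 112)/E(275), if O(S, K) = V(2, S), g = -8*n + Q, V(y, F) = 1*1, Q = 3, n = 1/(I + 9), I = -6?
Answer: -1/56 ≈ -0.017857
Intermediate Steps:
n = ⅓ (n = 1/(-6 + 9) = 1/3 = ⅓ ≈ 0.33333)
V(y, F) = 1
g = ⅓ (g = -8*⅓ + 3 = -8/3 + 3 = ⅓ ≈ 0.33333)
O(S, K) = 1
O(g, 112)/E(275) = 1/(-56) = 1*(-1/56) = -1/56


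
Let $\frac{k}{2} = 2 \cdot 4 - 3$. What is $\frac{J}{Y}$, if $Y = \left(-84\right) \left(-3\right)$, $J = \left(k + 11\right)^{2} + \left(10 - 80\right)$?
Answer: $\frac{53}{36} \approx 1.4722$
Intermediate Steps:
$k = 10$ ($k = 2 \left(2 \cdot 4 - 3\right) = 2 \left(8 - 3\right) = 2 \cdot 5 = 10$)
$J = 371$ ($J = \left(10 + 11\right)^{2} + \left(10 - 80\right) = 21^{2} + \left(10 - 80\right) = 441 - 70 = 371$)
$Y = 252$
$\frac{J}{Y} = \frac{371}{252} = 371 \cdot \frac{1}{252} = \frac{53}{36}$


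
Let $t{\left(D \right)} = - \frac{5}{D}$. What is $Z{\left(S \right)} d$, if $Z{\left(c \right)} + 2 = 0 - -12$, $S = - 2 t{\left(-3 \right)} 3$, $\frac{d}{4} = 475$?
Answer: $19000$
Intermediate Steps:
$d = 1900$ ($d = 4 \cdot 475 = 1900$)
$S = -10$ ($S = - 2 \left(- \frac{5}{-3}\right) 3 = - 2 \left(\left(-5\right) \left(- \frac{1}{3}\right)\right) 3 = \left(-2\right) \frac{5}{3} \cdot 3 = \left(- \frac{10}{3}\right) 3 = -10$)
$Z{\left(c \right)} = 10$ ($Z{\left(c \right)} = -2 + \left(0 - -12\right) = -2 + \left(0 + 12\right) = -2 + 12 = 10$)
$Z{\left(S \right)} d = 10 \cdot 1900 = 19000$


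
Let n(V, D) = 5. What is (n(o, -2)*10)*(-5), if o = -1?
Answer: -250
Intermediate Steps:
(n(o, -2)*10)*(-5) = (5*10)*(-5) = 50*(-5) = -250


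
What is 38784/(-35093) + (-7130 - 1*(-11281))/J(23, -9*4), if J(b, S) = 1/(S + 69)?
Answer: 4807105635/35093 ≈ 1.3698e+5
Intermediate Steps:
J(b, S) = 1/(69 + S)
38784/(-35093) + (-7130 - 1*(-11281))/J(23, -9*4) = 38784/(-35093) + (-7130 - 1*(-11281))/(1/(69 - 9*4)) = 38784*(-1/35093) + (-7130 + 11281)/(1/(69 - 36)) = -38784/35093 + 4151/(1/33) = -38784/35093 + 4151*33 = -38784/35093 + 136983 = 4807105635/35093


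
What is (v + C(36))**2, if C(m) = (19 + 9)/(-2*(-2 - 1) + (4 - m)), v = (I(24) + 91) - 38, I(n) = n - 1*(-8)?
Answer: 1190281/169 ≈ 7043.1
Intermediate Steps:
I(n) = 8 + n (I(n) = n + 8 = 8 + n)
v = 85 (v = ((8 + 24) + 91) - 38 = (32 + 91) - 38 = 123 - 38 = 85)
C(m) = 28/(10 - m) (C(m) = 28/(-2*(-3) + (4 - m)) = 28/(6 + (4 - m)) = 28/(10 - m))
(v + C(36))**2 = (85 - 28/(-10 + 36))**2 = (85 - 28/26)**2 = (85 - 28*1/26)**2 = (85 - 14/13)**2 = (1091/13)**2 = 1190281/169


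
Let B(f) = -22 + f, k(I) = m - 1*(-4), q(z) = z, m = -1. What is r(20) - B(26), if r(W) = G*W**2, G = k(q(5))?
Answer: 1196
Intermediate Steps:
k(I) = 3 (k(I) = -1 - 1*(-4) = -1 + 4 = 3)
G = 3
r(W) = 3*W**2
r(20) - B(26) = 3*20**2 - (-22 + 26) = 3*400 - 1*4 = 1200 - 4 = 1196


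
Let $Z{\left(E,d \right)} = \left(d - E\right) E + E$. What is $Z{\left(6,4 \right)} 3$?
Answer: $-18$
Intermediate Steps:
$Z{\left(E,d \right)} = E + E \left(d - E\right)$ ($Z{\left(E,d \right)} = E \left(d - E\right) + E = E + E \left(d - E\right)$)
$Z{\left(6,4 \right)} 3 = 6 \left(1 + 4 - 6\right) 3 = 6 \left(-1\right) 3 = \left(-6\right) 3 = -18$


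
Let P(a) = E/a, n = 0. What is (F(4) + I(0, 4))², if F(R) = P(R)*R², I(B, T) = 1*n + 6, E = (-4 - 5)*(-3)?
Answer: 12996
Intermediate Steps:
E = 27 (E = -9*(-3) = 27)
P(a) = 27/a
I(B, T) = 6 (I(B, T) = 1*0 + 6 = 0 + 6 = 6)
F(R) = 27*R (F(R) = (27/R)*R² = 27*R)
(F(4) + I(0, 4))² = (27*4 + 6)² = (108 + 6)² = 114² = 12996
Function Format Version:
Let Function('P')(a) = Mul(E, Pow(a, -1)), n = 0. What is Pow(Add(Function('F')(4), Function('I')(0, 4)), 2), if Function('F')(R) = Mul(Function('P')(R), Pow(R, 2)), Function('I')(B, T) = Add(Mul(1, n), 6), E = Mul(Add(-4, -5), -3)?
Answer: 12996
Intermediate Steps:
E = 27 (E = Mul(-9, -3) = 27)
Function('P')(a) = Mul(27, Pow(a, -1))
Function('I')(B, T) = 6 (Function('I')(B, T) = Add(Mul(1, 0), 6) = Add(0, 6) = 6)
Function('F')(R) = Mul(27, R) (Function('F')(R) = Mul(Mul(27, Pow(R, -1)), Pow(R, 2)) = Mul(27, R))
Pow(Add(Function('F')(4), Function('I')(0, 4)), 2) = Pow(Add(Mul(27, 4), 6), 2) = Pow(Add(108, 6), 2) = Pow(114, 2) = 12996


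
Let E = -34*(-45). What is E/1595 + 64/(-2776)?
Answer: 103630/110693 ≈ 0.93619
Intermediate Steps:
E = 1530
E/1595 + 64/(-2776) = 1530/1595 + 64/(-2776) = 1530*(1/1595) + 64*(-1/2776) = 306/319 - 8/347 = 103630/110693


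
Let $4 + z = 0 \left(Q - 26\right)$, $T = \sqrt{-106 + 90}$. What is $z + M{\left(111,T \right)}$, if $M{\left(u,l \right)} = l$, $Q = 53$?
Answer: $-4 + 4 i \approx -4.0 + 4.0 i$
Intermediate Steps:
$T = 4 i$ ($T = \sqrt{-16} = 4 i \approx 4.0 i$)
$z = -4$ ($z = -4 + 0 \left(53 - 26\right) = -4 + 0 \cdot 27 = -4 + 0 = -4$)
$z + M{\left(111,T \right)} = -4 + 4 i$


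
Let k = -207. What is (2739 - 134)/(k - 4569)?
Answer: -2605/4776 ≈ -0.54544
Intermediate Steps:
(2739 - 134)/(k - 4569) = (2739 - 134)/(-207 - 4569) = 2605/(-4776) = 2605*(-1/4776) = -2605/4776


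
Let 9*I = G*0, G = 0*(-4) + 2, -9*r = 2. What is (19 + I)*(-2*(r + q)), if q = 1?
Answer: -266/9 ≈ -29.556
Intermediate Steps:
r = -2/9 (r = -⅑*2 = -2/9 ≈ -0.22222)
G = 2 (G = 0 + 2 = 2)
I = 0 (I = (2*0)/9 = (⅑)*0 = 0)
(19 + I)*(-2*(r + q)) = (19 + 0)*(-2*(-2/9 + 1)) = 19*(-2*7/9) = 19*(-14/9) = -266/9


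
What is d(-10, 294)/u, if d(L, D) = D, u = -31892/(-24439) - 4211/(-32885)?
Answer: 78760298470/383893683 ≈ 205.16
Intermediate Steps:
u = 1151681049/803676515 (u = -31892*(-1/24439) - 4211*(-1/32885) = 31892/24439 + 4211/32885 = 1151681049/803676515 ≈ 1.4330)
d(-10, 294)/u = 294/(1151681049/803676515) = 294*(803676515/1151681049) = 78760298470/383893683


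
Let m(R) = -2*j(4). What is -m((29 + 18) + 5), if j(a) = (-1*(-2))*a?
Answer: 16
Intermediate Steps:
j(a) = 2*a
m(R) = -16 (m(R) = -4*4 = -2*8 = -16)
-m((29 + 18) + 5) = -1*(-16) = 16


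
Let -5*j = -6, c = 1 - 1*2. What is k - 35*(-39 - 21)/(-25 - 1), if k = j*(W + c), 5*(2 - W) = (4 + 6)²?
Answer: -6732/65 ≈ -103.57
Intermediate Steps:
c = -1 (c = 1 - 2 = -1)
j = 6/5 (j = -⅕*(-6) = 6/5 ≈ 1.2000)
W = -18 (W = 2 - (4 + 6)²/5 = 2 - ⅕*10² = 2 - ⅕*100 = 2 - 20 = -18)
k = -114/5 (k = 6*(-18 - 1)/5 = (6/5)*(-19) = -114/5 ≈ -22.800)
k - 35*(-39 - 21)/(-25 - 1) = -114/5 - 35*(-39 - 21)/(-25 - 1) = -114/5 - (-2100)/(-26) = -114/5 - (-2100)*(-1)/26 = -114/5 - 35*30/13 = -114/5 - 1050/13 = -6732/65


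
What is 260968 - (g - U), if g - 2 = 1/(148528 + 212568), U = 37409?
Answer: 107742018999/361096 ≈ 2.9838e+5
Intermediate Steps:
g = 722193/361096 (g = 2 + 1/(148528 + 212568) = 2 + 1/361096 = 722193/361096 ≈ 2.0000)
260968 - (g - U) = 260968 - (722193/361096 - 1*37409) = 260968 - (722193/361096 - 37409) = 260968 - 1*(-13507518071/361096) = 260968 + 13507518071/361096 = 107742018999/361096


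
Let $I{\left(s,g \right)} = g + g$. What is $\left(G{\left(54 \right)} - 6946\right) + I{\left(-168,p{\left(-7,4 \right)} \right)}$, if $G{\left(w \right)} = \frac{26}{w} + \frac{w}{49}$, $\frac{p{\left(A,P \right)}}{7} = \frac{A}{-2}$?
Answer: $- \frac{9122636}{1323} \approx -6895.4$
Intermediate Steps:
$p{\left(A,P \right)} = - \frac{7 A}{2}$ ($p{\left(A,P \right)} = 7 \frac{A}{-2} = 7 A \left(- \frac{1}{2}\right) = 7 \left(- \frac{A}{2}\right) = - \frac{7 A}{2}$)
$I{\left(s,g \right)} = 2 g$
$G{\left(w \right)} = \frac{26}{w} + \frac{w}{49}$ ($G{\left(w \right)} = \frac{26}{w} + w \frac{1}{49} = \frac{26}{w} + \frac{w}{49}$)
$\left(G{\left(54 \right)} - 6946\right) + I{\left(-168,p{\left(-7,4 \right)} \right)} = \left(\left(\frac{26}{54} + \frac{1}{49} \cdot 54\right) - 6946\right) + 2 \left(\left(- \frac{7}{2}\right) \left(-7\right)\right) = \left(\left(26 \cdot \frac{1}{54} + \frac{54}{49}\right) - 6946\right) + 2 \cdot \frac{49}{2} = \left(\left(\frac{13}{27} + \frac{54}{49}\right) - 6946\right) + 49 = \left(\frac{2095}{1323} - 6946\right) + 49 = - \frac{9187463}{1323} + 49 = - \frac{9122636}{1323}$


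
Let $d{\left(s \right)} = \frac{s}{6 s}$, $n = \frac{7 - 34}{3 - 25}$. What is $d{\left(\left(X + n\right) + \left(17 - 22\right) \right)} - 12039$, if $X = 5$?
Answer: $- \frac{72233}{6} \approx -12039.0$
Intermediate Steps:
$n = \frac{27}{22}$ ($n = - \frac{27}{-22} = \left(-27\right) \left(- \frac{1}{22}\right) = \frac{27}{22} \approx 1.2273$)
$d{\left(s \right)} = \frac{1}{6}$ ($d{\left(s \right)} = s \frac{1}{6 s} = \frac{1}{6}$)
$d{\left(\left(X + n\right) + \left(17 - 22\right) \right)} - 12039 = \frac{1}{6} - 12039 = - \frac{72233}{6}$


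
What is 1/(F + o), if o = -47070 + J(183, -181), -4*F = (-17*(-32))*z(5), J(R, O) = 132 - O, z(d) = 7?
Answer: -1/47709 ≈ -2.0960e-5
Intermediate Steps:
F = -952 (F = -(-17*(-32))*7/4 = -136*7 = -¼*3808 = -952)
o = -46757 (o = -47070 + (132 - 1*(-181)) = -47070 + (132 + 181) = -47070 + 313 = -46757)
1/(F + o) = 1/(-952 - 46757) = 1/(-47709) = -1/47709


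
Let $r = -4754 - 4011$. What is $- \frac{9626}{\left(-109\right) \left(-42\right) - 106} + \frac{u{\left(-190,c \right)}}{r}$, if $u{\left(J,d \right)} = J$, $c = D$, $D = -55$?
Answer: $- \frac{8352221}{3919708} \approx -2.1308$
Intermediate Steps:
$c = -55$
$r = -8765$
$- \frac{9626}{\left(-109\right) \left(-42\right) - 106} + \frac{u{\left(-190,c \right)}}{r} = - \frac{9626}{\left(-109\right) \left(-42\right) - 106} - \frac{190}{-8765} = - \frac{9626}{4578 - 106} - - \frac{38}{1753} = - \frac{9626}{4472} + \frac{38}{1753} = \left(-9626\right) \frac{1}{4472} + \frac{38}{1753} = - \frac{4813}{2236} + \frac{38}{1753} = - \frac{8352221}{3919708}$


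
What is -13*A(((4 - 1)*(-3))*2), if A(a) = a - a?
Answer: 0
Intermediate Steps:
A(a) = 0
-13*A(((4 - 1)*(-3))*2) = -13*0 = 0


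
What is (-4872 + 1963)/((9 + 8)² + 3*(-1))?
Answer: -2909/286 ≈ -10.171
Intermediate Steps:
(-4872 + 1963)/((9 + 8)² + 3*(-1)) = -2909/(17² - 3) = -2909/(289 - 3) = -2909/286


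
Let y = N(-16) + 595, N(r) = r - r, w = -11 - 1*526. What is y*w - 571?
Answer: -320086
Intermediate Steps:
w = -537 (w = -11 - 526 = -537)
N(r) = 0
y = 595 (y = 0 + 595 = 595)
y*w - 571 = 595*(-537) - 571 = -319515 - 571 = -320086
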